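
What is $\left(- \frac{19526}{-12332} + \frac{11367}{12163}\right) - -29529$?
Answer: $\frac{2214776961973}{74997058} \approx 29532.0$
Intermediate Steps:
$\left(- \frac{19526}{-12332} + \frac{11367}{12163}\right) - -29529 = \left(\left(-19526\right) \left(- \frac{1}{12332}\right) + 11367 \cdot \frac{1}{12163}\right) + 29529 = \left(\frac{9763}{6166} + \frac{11367}{12163}\right) + 29529 = \frac{188836291}{74997058} + 29529 = \frac{2214776961973}{74997058}$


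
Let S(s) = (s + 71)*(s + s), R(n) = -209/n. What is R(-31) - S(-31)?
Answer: 77089/31 ≈ 2486.7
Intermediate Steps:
S(s) = 2*s*(71 + s) (S(s) = (71 + s)*(2*s) = 2*s*(71 + s))
R(-31) - S(-31) = -209/(-31) - 2*(-31)*(71 - 31) = -209*(-1/31) - 2*(-31)*40 = 209/31 - 1*(-2480) = 209/31 + 2480 = 77089/31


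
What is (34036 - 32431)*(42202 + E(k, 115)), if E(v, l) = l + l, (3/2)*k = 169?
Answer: 68103360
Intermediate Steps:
k = 338/3 (k = (2/3)*169 = 338/3 ≈ 112.67)
E(v, l) = 2*l
(34036 - 32431)*(42202 + E(k, 115)) = (34036 - 32431)*(42202 + 2*115) = 1605*(42202 + 230) = 1605*42432 = 68103360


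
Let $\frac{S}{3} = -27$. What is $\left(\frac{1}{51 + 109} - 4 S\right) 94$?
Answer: $\frac{2436527}{80} \approx 30457.0$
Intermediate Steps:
$S = -81$ ($S = 3 \left(-27\right) = -81$)
$\left(\frac{1}{51 + 109} - 4 S\right) 94 = \left(\frac{1}{51 + 109} - -324\right) 94 = \left(\frac{1}{160} + 324\right) 94 = \frac{51841}{160} \cdot 94 = \frac{2436527}{80}$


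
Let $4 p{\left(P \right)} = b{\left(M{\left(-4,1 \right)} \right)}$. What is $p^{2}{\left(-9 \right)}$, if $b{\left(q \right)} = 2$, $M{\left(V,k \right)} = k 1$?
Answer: $\frac{1}{4} \approx 0.25$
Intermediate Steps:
$M{\left(V,k \right)} = k$
$p{\left(P \right)} = \frac{1}{2}$ ($p{\left(P \right)} = \frac{1}{4} \cdot 2 = \frac{1}{2}$)
$p^{2}{\left(-9 \right)} = \left(\frac{1}{2}\right)^{2} = \frac{1}{4}$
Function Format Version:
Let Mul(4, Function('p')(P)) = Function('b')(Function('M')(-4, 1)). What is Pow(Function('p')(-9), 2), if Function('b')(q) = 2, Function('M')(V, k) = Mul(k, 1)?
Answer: Rational(1, 4) ≈ 0.25000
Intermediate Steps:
Function('M')(V, k) = k
Function('p')(P) = Rational(1, 2) (Function('p')(P) = Mul(Rational(1, 4), 2) = Rational(1, 2))
Pow(Function('p')(-9), 2) = Pow(Rational(1, 2), 2) = Rational(1, 4)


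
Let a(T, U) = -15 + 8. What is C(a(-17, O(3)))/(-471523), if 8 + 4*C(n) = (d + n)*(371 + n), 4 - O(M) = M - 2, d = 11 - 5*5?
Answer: 1913/471523 ≈ 0.0040571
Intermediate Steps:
d = -14 (d = 11 - 25 = -14)
O(M) = 6 - M (O(M) = 4 - (M - 2) = 4 - (-2 + M) = 4 + (2 - M) = 6 - M)
a(T, U) = -7
C(n) = -2 + (-14 + n)*(371 + n)/4 (C(n) = -2 + ((-14 + n)*(371 + n))/4 = -2 + (-14 + n)*(371 + n)/4)
C(a(-17, O(3)))/(-471523) = (-2601/2 + (¼)*(-7)² + (357/4)*(-7))/(-471523) = (-2601/2 + (¼)*49 - 2499/4)*(-1/471523) = (-2601/2 + 49/4 - 2499/4)*(-1/471523) = -1913*(-1/471523) = 1913/471523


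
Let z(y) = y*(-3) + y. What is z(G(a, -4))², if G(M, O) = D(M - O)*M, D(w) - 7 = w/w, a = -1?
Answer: 256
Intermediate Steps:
D(w) = 8 (D(w) = 7 + w/w = 7 + 1 = 8)
G(M, O) = 8*M
z(y) = -2*y (z(y) = -3*y + y = -2*y)
z(G(a, -4))² = (-16*(-1))² = (-2*(-8))² = 16² = 256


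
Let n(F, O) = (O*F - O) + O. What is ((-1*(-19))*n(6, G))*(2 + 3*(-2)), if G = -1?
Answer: 456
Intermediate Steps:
n(F, O) = F*O (n(F, O) = (F*O - O) + O = (-O + F*O) + O = F*O)
((-1*(-19))*n(6, G))*(2 + 3*(-2)) = ((-1*(-19))*(6*(-1)))*(2 + 3*(-2)) = (19*(-6))*(2 - 6) = -114*(-4) = 456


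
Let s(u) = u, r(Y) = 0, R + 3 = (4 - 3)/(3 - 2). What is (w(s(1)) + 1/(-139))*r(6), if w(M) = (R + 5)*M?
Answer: 0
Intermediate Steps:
R = -2 (R = -3 + (4 - 3)/(3 - 2) = -3 + 1/1 = -3 + 1*1 = -3 + 1 = -2)
w(M) = 3*M (w(M) = (-2 + 5)*M = 3*M)
(w(s(1)) + 1/(-139))*r(6) = (3*1 + 1/(-139))*0 = (3 - 1/139)*0 = (416/139)*0 = 0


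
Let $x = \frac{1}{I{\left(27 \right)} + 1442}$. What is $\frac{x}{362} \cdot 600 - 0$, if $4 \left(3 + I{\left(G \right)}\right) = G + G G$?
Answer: $\frac{75}{73667} \approx 0.0010181$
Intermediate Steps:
$I{\left(G \right)} = -3 + \frac{G}{4} + \frac{G^{2}}{4}$ ($I{\left(G \right)} = -3 + \frac{G + G G}{4} = -3 + \frac{G + G^{2}}{4} = -3 + \left(\frac{G}{4} + \frac{G^{2}}{4}\right) = -3 + \frac{G}{4} + \frac{G^{2}}{4}$)
$x = \frac{1}{1628}$ ($x = \frac{1}{\left(-3 + \frac{1}{4} \cdot 27 + \frac{27^{2}}{4}\right) + 1442} = \frac{1}{\left(-3 + \frac{27}{4} + \frac{1}{4} \cdot 729\right) + 1442} = \frac{1}{\left(-3 + \frac{27}{4} + \frac{729}{4}\right) + 1442} = \frac{1}{186 + 1442} = \frac{1}{1628} \approx 0.00061425$)
$\frac{x}{362} \cdot 600 - 0 = \frac{1}{1628 \cdot 362} \cdot 600 - 0 = \frac{1}{1628} \cdot \frac{1}{362} \cdot 600 + \left(2 - 2\right) = \frac{1}{589336} \cdot 600 + 0 = \frac{75}{73667} + 0 = \frac{75}{73667}$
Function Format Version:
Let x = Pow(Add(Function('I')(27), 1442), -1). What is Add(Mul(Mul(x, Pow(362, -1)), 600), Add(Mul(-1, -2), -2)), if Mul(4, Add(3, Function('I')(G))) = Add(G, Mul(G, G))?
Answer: Rational(75, 73667) ≈ 0.0010181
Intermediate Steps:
Function('I')(G) = Add(-3, Mul(Rational(1, 4), G), Mul(Rational(1, 4), Pow(G, 2))) (Function('I')(G) = Add(-3, Mul(Rational(1, 4), Add(G, Mul(G, G)))) = Add(-3, Mul(Rational(1, 4), Add(G, Pow(G, 2)))) = Add(-3, Add(Mul(Rational(1, 4), G), Mul(Rational(1, 4), Pow(G, 2)))) = Add(-3, Mul(Rational(1, 4), G), Mul(Rational(1, 4), Pow(G, 2))))
x = Rational(1, 1628) (x = Pow(Add(Add(-3, Mul(Rational(1, 4), 27), Mul(Rational(1, 4), Pow(27, 2))), 1442), -1) = Pow(Add(Add(-3, Rational(27, 4), Mul(Rational(1, 4), 729)), 1442), -1) = Pow(Add(Add(-3, Rational(27, 4), Rational(729, 4)), 1442), -1) = Pow(Add(186, 1442), -1) = Pow(1628, -1) = Rational(1, 1628) ≈ 0.00061425)
Add(Mul(Mul(x, Pow(362, -1)), 600), Add(Mul(-1, -2), -2)) = Add(Mul(Mul(Rational(1, 1628), Pow(362, -1)), 600), Add(Mul(-1, -2), -2)) = Add(Mul(Mul(Rational(1, 1628), Rational(1, 362)), 600), Add(2, -2)) = Add(Mul(Rational(1, 589336), 600), 0) = Add(Rational(75, 73667), 0) = Rational(75, 73667)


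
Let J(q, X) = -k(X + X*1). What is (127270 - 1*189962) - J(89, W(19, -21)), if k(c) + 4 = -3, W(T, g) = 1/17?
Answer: -62699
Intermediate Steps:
W(T, g) = 1/17
k(c) = -7 (k(c) = -4 - 3 = -7)
J(q, X) = 7 (J(q, X) = -1*(-7) = 7)
(127270 - 1*189962) - J(89, W(19, -21)) = (127270 - 1*189962) - 1*7 = (127270 - 189962) - 7 = -62692 - 7 = -62699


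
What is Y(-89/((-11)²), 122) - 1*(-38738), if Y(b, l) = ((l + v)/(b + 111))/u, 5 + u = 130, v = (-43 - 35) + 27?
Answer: 64605308091/1667750 ≈ 38738.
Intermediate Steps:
v = -51 (v = -78 + 27 = -51)
u = 125 (u = -5 + 130 = 125)
Y(b, l) = (-51 + l)/(125*(111 + b)) (Y(b, l) = ((l - 51)/(b + 111))/125 = ((-51 + l)/(111 + b))*(1/125) = (-51 + l)/(125*(111 + b)))
Y(-89/((-11)²), 122) - 1*(-38738) = (-51 + 122)/(125*(111 - 89/((-11)²))) - 1*(-38738) = (1/125)*71/(111 - 89/121) + 38738 = (1/125)*71/(13342/121) + 38738 = (1/125)*(121/13342)*71 + 38738 = 8591/1667750 + 38738 = 64605308091/1667750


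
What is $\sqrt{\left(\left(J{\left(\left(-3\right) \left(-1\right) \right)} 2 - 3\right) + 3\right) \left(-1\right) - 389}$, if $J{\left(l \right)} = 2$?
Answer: $i \sqrt{393} \approx 19.824 i$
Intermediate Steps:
$\sqrt{\left(\left(J{\left(\left(-3\right) \left(-1\right) \right)} 2 - 3\right) + 3\right) \left(-1\right) - 389} = \sqrt{\left(\left(2 \cdot 2 - 3\right) + 3\right) \left(-1\right) - 389} = \sqrt{\left(\left(4 - 3\right) + 3\right) \left(-1\right) - 389} = \sqrt{\left(1 + 3\right) \left(-1\right) - 389} = \sqrt{4 \left(-1\right) - 389} = \sqrt{-4 - 389} = \sqrt{-393} = i \sqrt{393}$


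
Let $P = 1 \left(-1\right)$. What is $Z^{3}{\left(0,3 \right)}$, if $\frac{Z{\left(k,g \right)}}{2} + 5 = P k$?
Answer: $-1000$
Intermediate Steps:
$P = -1$
$Z{\left(k,g \right)} = -10 - 2 k$ ($Z{\left(k,g \right)} = -10 + 2 \left(- k\right) = -10 - 2 k$)
$Z^{3}{\left(0,3 \right)} = \left(-10 - 0\right)^{3} = \left(-10 + 0\right)^{3} = \left(-10\right)^{3} = -1000$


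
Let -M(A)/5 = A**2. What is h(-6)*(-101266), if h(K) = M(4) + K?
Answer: 8708876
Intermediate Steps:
M(A) = -5*A**2
h(K) = -80 + K (h(K) = -5*4**2 + K = -5*16 + K = -80 + K)
h(-6)*(-101266) = (-80 - 6)*(-101266) = -86*(-101266) = 8708876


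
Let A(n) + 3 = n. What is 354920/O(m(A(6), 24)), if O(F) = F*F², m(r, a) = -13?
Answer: -354920/2197 ≈ -161.55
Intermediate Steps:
A(n) = -3 + n
O(F) = F³
354920/O(m(A(6), 24)) = 354920/((-13)³) = 354920/(-2197) = 354920*(-1/2197) = -354920/2197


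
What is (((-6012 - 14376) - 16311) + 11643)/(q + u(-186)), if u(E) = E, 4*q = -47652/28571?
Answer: 79541664/591791 ≈ 134.41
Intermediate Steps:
q = -11913/28571 (q = (-47652/28571)/4 = (-47652*1/28571)/4 = (1/4)*(-47652/28571) = -11913/28571 ≈ -0.41696)
(((-6012 - 14376) - 16311) + 11643)/(q + u(-186)) = (((-6012 - 14376) - 16311) + 11643)/(-11913/28571 - 186) = ((-20388 - 16311) + 11643)/(-5326119/28571) = (-36699 + 11643)*(-28571/5326119) = -25056*(-28571/5326119) = 79541664/591791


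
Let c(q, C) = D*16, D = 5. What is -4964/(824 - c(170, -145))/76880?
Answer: -1241/14299680 ≈ -8.6785e-5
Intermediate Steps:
c(q, C) = 80 (c(q, C) = 5*16 = 80)
-4964/(824 - c(170, -145))/76880 = -4964/(824 - 1*80)/76880 = -4964/(824 - 80)*(1/76880) = -4964/744*(1/76880) = -4964*1/744*(1/76880) = -1241/186*1/76880 = -1241/14299680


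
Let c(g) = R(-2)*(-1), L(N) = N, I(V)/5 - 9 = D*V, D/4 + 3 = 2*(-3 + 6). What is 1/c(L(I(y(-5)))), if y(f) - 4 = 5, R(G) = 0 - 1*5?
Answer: 1/5 ≈ 0.20000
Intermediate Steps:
R(G) = -5 (R(G) = 0 - 5 = -5)
D = 12 (D = -12 + 4*(2*(-3 + 6)) = -12 + 4*(2*3) = -12 + 4*6 = -12 + 24 = 12)
y(f) = 9 (y(f) = 4 + 5 = 9)
I(V) = 45 + 60*V (I(V) = 45 + 5*(12*V) = 45 + 60*V)
c(g) = 5 (c(g) = -5*(-1) = 5)
1/c(L(I(y(-5)))) = 1/5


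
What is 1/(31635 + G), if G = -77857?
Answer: -1/46222 ≈ -2.1635e-5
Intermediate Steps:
1/(31635 + G) = 1/(31635 - 77857) = 1/(-46222) = -1/46222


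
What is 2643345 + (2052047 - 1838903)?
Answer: 2856489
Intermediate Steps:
2643345 + (2052047 - 1838903) = 2643345 + 213144 = 2856489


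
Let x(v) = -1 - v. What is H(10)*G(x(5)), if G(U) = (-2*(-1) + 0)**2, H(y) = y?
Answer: 40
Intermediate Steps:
G(U) = 4 (G(U) = (2 + 0)**2 = 2**2 = 4)
H(10)*G(x(5)) = 10*4 = 40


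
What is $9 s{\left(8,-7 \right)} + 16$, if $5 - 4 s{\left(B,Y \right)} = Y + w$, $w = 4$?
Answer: $34$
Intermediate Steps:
$s{\left(B,Y \right)} = \frac{1}{4} - \frac{Y}{4}$ ($s{\left(B,Y \right)} = \frac{5}{4} - \frac{Y + 4}{4} = \frac{5}{4} - \frac{4 + Y}{4} = \frac{5}{4} - \left(1 + \frac{Y}{4}\right) = \frac{1}{4} - \frac{Y}{4}$)
$9 s{\left(8,-7 \right)} + 16 = 9 \left(\frac{1}{4} - - \frac{7}{4}\right) + 16 = 9 \left(\frac{1}{4} + \frac{7}{4}\right) + 16 = 9 \cdot 2 + 16 = 18 + 16 = 34$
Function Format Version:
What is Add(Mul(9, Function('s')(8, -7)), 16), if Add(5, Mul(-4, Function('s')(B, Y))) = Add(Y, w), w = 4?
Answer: 34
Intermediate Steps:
Function('s')(B, Y) = Add(Rational(1, 4), Mul(Rational(-1, 4), Y)) (Function('s')(B, Y) = Add(Rational(5, 4), Mul(Rational(-1, 4), Add(Y, 4))) = Add(Rational(5, 4), Mul(Rational(-1, 4), Add(4, Y))) = Add(Rational(5, 4), Add(-1, Mul(Rational(-1, 4), Y))) = Add(Rational(1, 4), Mul(Rational(-1, 4), Y)))
Add(Mul(9, Function('s')(8, -7)), 16) = Add(Mul(9, Add(Rational(1, 4), Mul(Rational(-1, 4), -7))), 16) = Add(Mul(9, Add(Rational(1, 4), Rational(7, 4))), 16) = Add(Mul(9, 2), 16) = Add(18, 16) = 34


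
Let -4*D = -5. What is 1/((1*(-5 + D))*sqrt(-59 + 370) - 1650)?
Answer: -352/579867 + 4*sqrt(311)/2899335 ≈ -0.00058271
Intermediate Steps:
D = 5/4 (D = -1/4*(-5) = 5/4 ≈ 1.2500)
1/((1*(-5 + D))*sqrt(-59 + 370) - 1650) = 1/((1*(-5 + 5/4))*sqrt(-59 + 370) - 1650) = 1/((1*(-15/4))*sqrt(311) - 1650) = 1/(-15*sqrt(311)/4 - 1650) = 1/(-1650 - 15*sqrt(311)/4)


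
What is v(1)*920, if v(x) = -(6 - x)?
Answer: -4600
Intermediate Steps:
v(x) = -6 + x
v(1)*920 = (-6 + 1)*920 = -5*920 = -4600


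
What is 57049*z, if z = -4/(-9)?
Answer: 228196/9 ≈ 25355.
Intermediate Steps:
z = 4/9 (z = -4*(-⅑) = 4/9 ≈ 0.44444)
57049*z = 57049*(4/9) = 228196/9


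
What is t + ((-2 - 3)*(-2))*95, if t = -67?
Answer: 883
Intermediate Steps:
t + ((-2 - 3)*(-2))*95 = -67 + ((-2 - 3)*(-2))*95 = -67 - 5*(-2)*95 = -67 + 10*95 = -67 + 950 = 883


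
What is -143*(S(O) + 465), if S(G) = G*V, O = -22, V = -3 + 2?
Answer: -69641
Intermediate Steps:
V = -1
S(G) = -G (S(G) = G*(-1) = -G)
-143*(S(O) + 465) = -143*(-1*(-22) + 465) = -143*(22 + 465) = -143*487 = -69641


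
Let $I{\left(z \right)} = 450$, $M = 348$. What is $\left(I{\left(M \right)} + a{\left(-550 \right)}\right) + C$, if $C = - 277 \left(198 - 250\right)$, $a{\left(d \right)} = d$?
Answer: $14304$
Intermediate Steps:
$C = 14404$ ($C = \left(-277\right) \left(-52\right) = 14404$)
$\left(I{\left(M \right)} + a{\left(-550 \right)}\right) + C = \left(450 - 550\right) + 14404 = -100 + 14404 = 14304$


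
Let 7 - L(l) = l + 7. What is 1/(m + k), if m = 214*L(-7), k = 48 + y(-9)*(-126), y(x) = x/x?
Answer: 1/1420 ≈ 0.00070423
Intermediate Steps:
y(x) = 1
L(l) = -l (L(l) = 7 - (l + 7) = 7 - (7 + l) = 7 + (-7 - l) = -l)
k = -78 (k = 48 + 1*(-126) = 48 - 126 = -78)
m = 1498 (m = 214*(-1*(-7)) = 214*7 = 1498)
1/(m + k) = 1/(1498 - 78) = 1/1420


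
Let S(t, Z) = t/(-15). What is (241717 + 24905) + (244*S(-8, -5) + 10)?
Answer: 4001432/15 ≈ 2.6676e+5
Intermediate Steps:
S(t, Z) = -t/15 (S(t, Z) = t*(-1/15) = -t/15)
(241717 + 24905) + (244*S(-8, -5) + 10) = (241717 + 24905) + (244*(-1/15*(-8)) + 10) = 266622 + (244*(8/15) + 10) = 266622 + (1952/15 + 10) = 266622 + 2102/15 = 4001432/15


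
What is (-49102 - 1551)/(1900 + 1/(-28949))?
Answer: -1466353697/55003099 ≈ -26.659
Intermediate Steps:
(-49102 - 1551)/(1900 + 1/(-28949)) = -50653/(1900 - 1/28949) = -50653/55003099/28949 = -50653*28949/55003099 = -1466353697/55003099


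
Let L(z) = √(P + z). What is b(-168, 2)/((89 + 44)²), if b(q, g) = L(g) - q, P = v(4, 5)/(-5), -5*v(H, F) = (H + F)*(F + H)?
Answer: 24/2527 + √131/88445 ≈ 0.0096268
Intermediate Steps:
v(H, F) = -(F + H)²/5 (v(H, F) = -(H + F)*(F + H)/5 = -(F + H)*(F + H)/5 = -(F + H)²/5)
P = 81/25 (P = -(5 + 4)²/5/(-5) = -⅕*9²*(-⅕) = -⅕*81*(-⅕) = -81/5*(-⅕) = 81/25 ≈ 3.2400)
L(z) = √(81/25 + z)
b(q, g) = -q + √(81 + 25*g)/5 (b(q, g) = √(81 + 25*g)/5 - q = -q + √(81 + 25*g)/5)
b(-168, 2)/((89 + 44)²) = (-1*(-168) + √(81 + 25*2)/5)/((89 + 44)²) = (168 + √(81 + 50)/5)/(133²) = (168 + √131/5)/17689 = (168 + √131/5)*(1/17689) = 24/2527 + √131/88445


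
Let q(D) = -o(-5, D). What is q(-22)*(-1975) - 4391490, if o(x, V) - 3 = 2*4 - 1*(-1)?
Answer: -4367790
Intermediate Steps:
o(x, V) = 12 (o(x, V) = 3 + (2*4 - 1*(-1)) = 3 + (8 + 1) = 3 + 9 = 12)
q(D) = -12 (q(D) = -1*12 = -12)
q(-22)*(-1975) - 4391490 = -12*(-1975) - 4391490 = 23700 - 4391490 = -4367790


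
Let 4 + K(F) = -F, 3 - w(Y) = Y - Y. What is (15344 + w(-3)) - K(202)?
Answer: 15553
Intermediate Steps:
w(Y) = 3 (w(Y) = 3 - (Y - Y) = 3 - 1*0 = 3 + 0 = 3)
K(F) = -4 - F
(15344 + w(-3)) - K(202) = (15344 + 3) - (-4 - 1*202) = 15347 - (-4 - 202) = 15347 - 1*(-206) = 15347 + 206 = 15553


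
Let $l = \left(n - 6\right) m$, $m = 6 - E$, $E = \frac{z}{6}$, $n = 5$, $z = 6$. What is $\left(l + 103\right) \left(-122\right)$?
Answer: $-11956$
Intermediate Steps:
$E = 1$ ($E = \frac{6}{6} = 6 \cdot \frac{1}{6} = 1$)
$m = 5$ ($m = 6 - 1 = 5$)
$l = -5$ ($l = \left(5 - 6\right) 5 = \left(-1\right) 5 = -5$)
$\left(l + 103\right) \left(-122\right) = \left(-5 + 103\right) \left(-122\right) = 98 \left(-122\right) = -11956$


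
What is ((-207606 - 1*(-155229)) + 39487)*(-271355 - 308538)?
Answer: 7474820770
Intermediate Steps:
((-207606 - 1*(-155229)) + 39487)*(-271355 - 308538) = ((-207606 + 155229) + 39487)*(-579893) = (-52377 + 39487)*(-579893) = -12890*(-579893) = 7474820770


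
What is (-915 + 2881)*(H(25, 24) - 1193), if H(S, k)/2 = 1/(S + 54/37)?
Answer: -2296038318/979 ≈ -2.3453e+6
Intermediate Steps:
H(S, k) = 2/(54/37 + S) (H(S, k) = 2/(S + 54/37) = 2/(54/37 + S))
(-915 + 2881)*(H(25, 24) - 1193) = (-915 + 2881)*(74/(54 + 37*25) - 1193) = 1966*(74/(54 + 925) - 1193) = 1966*(74/979 - 1193) = 1966*(-1167873/979) = -2296038318/979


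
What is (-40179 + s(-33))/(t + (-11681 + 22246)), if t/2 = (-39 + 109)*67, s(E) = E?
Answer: -40212/19945 ≈ -2.0161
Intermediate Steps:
t = 9380 (t = 2*((-39 + 109)*67) = 2*(70*67) = 2*4690 = 9380)
(-40179 + s(-33))/(t + (-11681 + 22246)) = (-40179 - 33)/(9380 + (-11681 + 22246)) = -40212/(9380 + 10565) = -40212/19945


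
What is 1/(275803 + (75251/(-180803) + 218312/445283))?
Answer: 80508502249/22204492409254450 ≈ 3.6258e-6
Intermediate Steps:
1/(275803 + (75251/(-180803) + 218312/445283)) = 1/(275803 + (75251*(-1/180803) + 218312*(1/445283))) = 1/(275803 + (-75251/180803 + 218312/445283)) = 1/(275803 + 5963473503/80508502249) = 1/(22204492409254450/80508502249) = 80508502249/22204492409254450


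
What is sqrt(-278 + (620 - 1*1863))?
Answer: 39*I ≈ 39.0*I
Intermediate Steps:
sqrt(-278 + (620 - 1*1863)) = sqrt(-278 + (620 - 1863)) = sqrt(-278 - 1243) = sqrt(-1521) = 39*I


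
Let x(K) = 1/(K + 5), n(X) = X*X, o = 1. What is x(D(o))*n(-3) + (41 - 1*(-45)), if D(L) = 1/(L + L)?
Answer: 964/11 ≈ 87.636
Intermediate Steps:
n(X) = X²
D(L) = 1/(2*L)
x(K) = 1/(5 + K)
x(D(o))*n(-3) + (41 - 1*(-45)) = (-3)²/(5 + (½)/1) + (41 - 1*(-45)) = 9/(5 + (½)*1) + (41 + 45) = 9/(5 + ½) + 86 = 9/(11/2) + 86 = (2/11)*9 + 86 = 18/11 + 86 = 964/11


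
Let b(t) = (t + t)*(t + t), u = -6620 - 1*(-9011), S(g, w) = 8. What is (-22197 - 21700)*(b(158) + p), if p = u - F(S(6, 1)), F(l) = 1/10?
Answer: -44883321693/10 ≈ -4.4883e+9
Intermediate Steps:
F(l) = ⅒
u = 2391 (u = -6620 + 9011 = 2391)
b(t) = 4*t² (b(t) = (2*t)*(2*t) = 4*t²)
p = 23909/10 (p = 2391 - 1*⅒ = 2391 - ⅒ = 23909/10 ≈ 2390.9)
(-22197 - 21700)*(b(158) + p) = (-22197 - 21700)*(4*158² + 23909/10) = -43897*(4*24964 + 23909/10) = -43897*(99856 + 23909/10) = -43897*1022469/10 = -44883321693/10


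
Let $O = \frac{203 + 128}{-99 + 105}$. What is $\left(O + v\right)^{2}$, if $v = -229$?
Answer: $\frac{1087849}{36} \approx 30218.0$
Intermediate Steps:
$O = \frac{331}{6} \approx 55.167$
$\left(O + v\right)^{2} = \left(\frac{331}{6} - 229\right)^{2} = \left(- \frac{1043}{6}\right)^{2} = \frac{1087849}{36}$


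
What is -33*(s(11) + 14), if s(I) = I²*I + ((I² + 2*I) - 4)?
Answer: -48972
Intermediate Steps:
s(I) = -4 + I² + I³ + 2*I (s(I) = I³ + (-4 + I² + 2*I) = -4 + I² + I³ + 2*I)
-33*(s(11) + 14) = -33*((-4 + 11² + 11³ + 2*11) + 14) = -33*((-4 + 121 + 1331 + 22) + 14) = -33*(1470 + 14) = -33*1484 = -48972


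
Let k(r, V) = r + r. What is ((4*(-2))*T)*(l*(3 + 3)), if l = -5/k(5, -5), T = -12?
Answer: -288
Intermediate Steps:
k(r, V) = 2*r
l = -1/2 (l = -5/(2*5) = -5/10 = -5*1/10 = -1/2 ≈ -0.50000)
((4*(-2))*T)*(l*(3 + 3)) = ((4*(-2))*(-12))*(-(3 + 3)/2) = (-8*(-12))*(-1/2*6) = 96*(-3) = -288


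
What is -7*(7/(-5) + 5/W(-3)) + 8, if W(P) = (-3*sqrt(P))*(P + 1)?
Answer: 89/5 + 35*I*sqrt(3)/18 ≈ 17.8 + 3.3679*I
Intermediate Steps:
W(P) = -3*sqrt(P)*(1 + P) (W(P) = (-3*sqrt(P))*(1 + P) = -3*sqrt(P)*(1 + P))
-7*(7/(-5) + 5/W(-3)) + 8 = -7*(7/(-5) + 5/((3*sqrt(-3)*(-1 - 1*(-3))))) + 8 = -7*(7*(-1/5) + 5/((3*(I*sqrt(3))*(-1 + 3)))) + 8 = -7*(-7/5 + 5/((3*(I*sqrt(3))*2))) + 8 = -7*(-7/5 + 5/((6*I*sqrt(3)))) + 8 = -7*(-7/5 + 5*(-I*sqrt(3)/18)) + 8 = -7*(-7/5 - 5*I*sqrt(3)/18) + 8 = (49/5 + 35*I*sqrt(3)/18) + 8 = 89/5 + 35*I*sqrt(3)/18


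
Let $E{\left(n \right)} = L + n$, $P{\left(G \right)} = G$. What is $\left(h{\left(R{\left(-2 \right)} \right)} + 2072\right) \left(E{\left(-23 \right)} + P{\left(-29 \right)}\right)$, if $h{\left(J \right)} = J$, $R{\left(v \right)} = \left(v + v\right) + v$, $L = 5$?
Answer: $-97102$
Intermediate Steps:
$R{\left(v \right)} = 3 v$ ($R{\left(v \right)} = 2 v + v = 3 v$)
$E{\left(n \right)} = 5 + n$
$\left(h{\left(R{\left(-2 \right)} \right)} + 2072\right) \left(E{\left(-23 \right)} + P{\left(-29 \right)}\right) = \left(3 \left(-2\right) + 2072\right) \left(\left(5 - 23\right) - 29\right) = \left(-6 + 2072\right) \left(-18 - 29\right) = 2066 \left(-47\right) = -97102$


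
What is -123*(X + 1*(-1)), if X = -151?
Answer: 18696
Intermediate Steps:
-123*(X + 1*(-1)) = -123*(-151 + 1*(-1)) = -123*(-151 - 1) = -123*(-152) = 18696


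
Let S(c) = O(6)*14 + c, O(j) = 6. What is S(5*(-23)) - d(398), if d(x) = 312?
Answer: -343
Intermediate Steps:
S(c) = 84 + c (S(c) = 6*14 + c = 84 + c)
S(5*(-23)) - d(398) = (84 + 5*(-23)) - 1*312 = (84 - 115) - 312 = -31 - 312 = -343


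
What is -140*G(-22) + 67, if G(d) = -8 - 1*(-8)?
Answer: 67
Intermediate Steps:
G(d) = 0 (G(d) = -8 + 8 = 0)
-140*G(-22) + 67 = -140*0 + 67 = 0 + 67 = 67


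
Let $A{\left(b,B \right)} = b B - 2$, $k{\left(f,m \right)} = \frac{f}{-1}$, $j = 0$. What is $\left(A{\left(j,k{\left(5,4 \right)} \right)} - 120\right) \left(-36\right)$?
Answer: $4392$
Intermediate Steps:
$k{\left(f,m \right)} = - f$ ($k{\left(f,m \right)} = f \left(-1\right) = - f$)
$A{\left(b,B \right)} = -2 + B b$ ($A{\left(b,B \right)} = B b - 2 = -2 + B b$)
$\left(A{\left(j,k{\left(5,4 \right)} \right)} - 120\right) \left(-36\right) = \left(\left(-2 + \left(-1\right) 5 \cdot 0\right) - 120\right) \left(-36\right) = \left(\left(-2 - 0\right) - 120\right) \left(-36\right) = \left(\left(-2 + 0\right) - 120\right) \left(-36\right) = \left(-2 - 120\right) \left(-36\right) = \left(-122\right) \left(-36\right) = 4392$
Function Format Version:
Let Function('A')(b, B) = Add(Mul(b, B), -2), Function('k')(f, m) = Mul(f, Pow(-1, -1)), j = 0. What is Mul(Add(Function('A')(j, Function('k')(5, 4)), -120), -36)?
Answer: 4392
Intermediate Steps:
Function('k')(f, m) = Mul(-1, f) (Function('k')(f, m) = Mul(f, -1) = Mul(-1, f))
Function('A')(b, B) = Add(-2, Mul(B, b)) (Function('A')(b, B) = Add(Mul(B, b), -2) = Add(-2, Mul(B, b)))
Mul(Add(Function('A')(j, Function('k')(5, 4)), -120), -36) = Mul(Add(Add(-2, Mul(Mul(-1, 5), 0)), -120), -36) = Mul(Add(Add(-2, Mul(-5, 0)), -120), -36) = Mul(Add(Add(-2, 0), -120), -36) = Mul(Add(-2, -120), -36) = Mul(-122, -36) = 4392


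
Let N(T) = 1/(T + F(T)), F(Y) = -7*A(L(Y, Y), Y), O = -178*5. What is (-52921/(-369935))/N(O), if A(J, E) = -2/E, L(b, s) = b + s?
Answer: -20959732497/164621075 ≈ -127.32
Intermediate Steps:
O = -890
F(Y) = 14/Y (F(Y) = -(-14)/Y = 14/Y)
N(T) = 1/(T + 14/T)
(-52921/(-369935))/N(O) = (-52921/(-369935))/((-890/(14 + (-890)²))) = (-52921*(-1/369935))/((-890/(14 + 792100))) = 52921/(369935*((-890/792114))) = 52921/(369935*((-890*1/792114))) = 52921/(369935*(-445/396057)) = (52921/369935)*(-396057/445) = -20959732497/164621075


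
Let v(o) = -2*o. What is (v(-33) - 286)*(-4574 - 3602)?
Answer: 1798720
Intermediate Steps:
(v(-33) - 286)*(-4574 - 3602) = (-2*(-33) - 286)*(-4574 - 3602) = (66 - 286)*(-8176) = -220*(-8176) = 1798720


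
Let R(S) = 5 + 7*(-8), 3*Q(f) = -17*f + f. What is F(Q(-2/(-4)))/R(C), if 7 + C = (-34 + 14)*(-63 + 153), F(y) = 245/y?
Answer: 245/136 ≈ 1.8015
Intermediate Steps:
Q(f) = -16*f/3 (Q(f) = (-17*f + f)/3 = (-16*f)/3 = -16*f/3)
C = -1807 (C = -7 + (-34 + 14)*(-63 + 153) = -7 - 20*90 = -7 - 1800 = -1807)
R(S) = -51 (R(S) = 5 - 56 = -51)
F(Q(-2/(-4)))/R(C) = (245/((-(-32)/(3*(-4)))))/(-51) = (245/((-(-32)*(-1)/(3*4))))*(-1/51) = (245/((-16/3*½)))*(-1/51) = (245/(-8/3))*(-1/51) = (245*(-3/8))*(-1/51) = -735/8*(-1/51) = 245/136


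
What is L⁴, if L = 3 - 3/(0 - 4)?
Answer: 50625/256 ≈ 197.75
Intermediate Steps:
L = 15/4 (L = 3 - 3/(-4) = 3 - ¼*(-3) = 3 + ¾ = 15/4 ≈ 3.7500)
L⁴ = (15/4)⁴ = 50625/256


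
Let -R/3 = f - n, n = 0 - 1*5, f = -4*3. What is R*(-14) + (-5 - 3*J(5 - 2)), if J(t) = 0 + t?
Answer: -308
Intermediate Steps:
f = -12
J(t) = t
n = -5 (n = 0 - 5 = -5)
R = 21 (R = -3*(-12 - 1*(-5)) = -3*(-12 + 5) = -3*(-7) = 21)
R*(-14) + (-5 - 3*J(5 - 2)) = 21*(-14) + (-5 - 3*(5 - 2)) = -294 + (-5 - 3*3) = -294 + (-5 - 9) = -294 - 14 = -308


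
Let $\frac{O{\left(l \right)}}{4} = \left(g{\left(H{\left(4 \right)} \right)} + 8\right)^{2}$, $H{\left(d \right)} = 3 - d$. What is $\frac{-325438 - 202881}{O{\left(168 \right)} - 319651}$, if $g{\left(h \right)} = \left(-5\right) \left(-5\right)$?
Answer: $\frac{528319}{315295} \approx 1.6756$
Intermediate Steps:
$g{\left(h \right)} = 25$
$O{\left(l \right)} = 4356$ ($O{\left(l \right)} = 4 \left(25 + 8\right)^{2} = 4 \cdot 33^{2} = 4 \cdot 1089 = 4356$)
$\frac{-325438 - 202881}{O{\left(168 \right)} - 319651} = \frac{-325438 - 202881}{4356 - 319651} = - \frac{528319}{-315295} = \left(-528319\right) \left(- \frac{1}{315295}\right) = \frac{528319}{315295}$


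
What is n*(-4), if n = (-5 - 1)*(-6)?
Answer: -144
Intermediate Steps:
n = 36 (n = -6*(-6) = 36)
n*(-4) = 36*(-4) = -144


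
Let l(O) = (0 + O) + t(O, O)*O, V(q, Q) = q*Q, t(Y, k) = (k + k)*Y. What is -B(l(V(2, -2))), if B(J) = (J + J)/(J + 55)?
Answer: -24/7 ≈ -3.4286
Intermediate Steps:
t(Y, k) = 2*Y*k (t(Y, k) = (2*k)*Y = 2*Y*k)
V(q, Q) = Q*q
l(O) = O + 2*O**3 (l(O) = (0 + O) + (2*O*O)*O = O + (2*O**2)*O = O + 2*O**3)
B(J) = 2*J/(55 + J) (B(J) = (2*J)/(55 + J) = 2*J/(55 + J))
-B(l(V(2, -2))) = -2*(-2*2 + 2*(-2*2)**3)/(55 + (-2*2 + 2*(-2*2)**3)) = -2*(-4 + 2*(-4)**3)/(55 + (-4 + 2*(-4)**3)) = -2*(-4 + 2*(-64))/(55 + (-4 + 2*(-64))) = -2*(-4 - 128)/(55 + (-4 - 128)) = -2*(-132)/(55 - 132) = -2*(-132)/(-77) = -2*(-132)*(-1)/77 = -1*24/7 = -24/7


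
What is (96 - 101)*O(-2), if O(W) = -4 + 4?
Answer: 0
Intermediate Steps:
O(W) = 0
(96 - 101)*O(-2) = (96 - 101)*0 = -5*0 = 0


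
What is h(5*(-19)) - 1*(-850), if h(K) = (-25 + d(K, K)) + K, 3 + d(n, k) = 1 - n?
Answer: 823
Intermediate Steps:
d(n, k) = -2 - n (d(n, k) = -3 + (1 - n) = -2 - n)
h(K) = -27 (h(K) = (-25 + (-2 - K)) + K = (-27 - K) + K = -27)
h(5*(-19)) - 1*(-850) = -27 - 1*(-850) = -27 + 850 = 823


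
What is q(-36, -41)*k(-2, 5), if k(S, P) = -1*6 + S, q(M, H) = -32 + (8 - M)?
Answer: -96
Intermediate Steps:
q(M, H) = -24 - M
k(S, P) = -6 + S
q(-36, -41)*k(-2, 5) = (-24 - 1*(-36))*(-6 - 2) = (-24 + 36)*(-8) = 12*(-8) = -96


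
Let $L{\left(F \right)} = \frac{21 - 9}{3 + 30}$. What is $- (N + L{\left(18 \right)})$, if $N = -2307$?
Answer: $\frac{25373}{11} \approx 2306.6$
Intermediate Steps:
$L{\left(F \right)} = \frac{4}{11}$ ($L{\left(F \right)} = \frac{12}{33} = 12 \cdot \frac{1}{33} = \frac{4}{11}$)
$- (N + L{\left(18 \right)}) = - (-2307 + \frac{4}{11}) = \left(-1\right) \left(- \frac{25373}{11}\right) = \frac{25373}{11}$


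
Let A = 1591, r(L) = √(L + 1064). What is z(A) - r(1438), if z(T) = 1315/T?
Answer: 1315/1591 - 3*√278 ≈ -49.193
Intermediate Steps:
r(L) = √(1064 + L)
z(A) - r(1438) = 1315/1591 - √(1064 + 1438) = 1315*(1/1591) - √2502 = 1315/1591 - 3*√278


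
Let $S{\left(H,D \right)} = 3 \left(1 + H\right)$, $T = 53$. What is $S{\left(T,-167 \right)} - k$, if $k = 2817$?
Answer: $-2655$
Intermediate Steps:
$S{\left(H,D \right)} = 3 + 3 H$
$S{\left(T,-167 \right)} - k = \left(3 + 3 \cdot 53\right) - 2817 = \left(3 + 159\right) - 2817 = 162 - 2817 = -2655$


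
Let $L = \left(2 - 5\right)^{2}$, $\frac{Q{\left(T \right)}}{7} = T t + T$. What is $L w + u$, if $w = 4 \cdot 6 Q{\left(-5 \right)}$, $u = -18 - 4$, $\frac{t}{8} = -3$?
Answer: $173858$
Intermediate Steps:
$t = -24$ ($t = 8 \left(-3\right) = -24$)
$Q{\left(T \right)} = - 161 T$ ($Q{\left(T \right)} = 7 \left(T \left(-24\right) + T\right) = 7 \left(- 24 T + T\right) = 7 \left(- 23 T\right) = - 161 T$)
$L = 9$ ($L = \left(-3\right)^{2} = 9$)
$u = -22$ ($u = -18 - 4 = -22$)
$w = 19320$ ($w = 4 \cdot 6 \left(\left(-161\right) \left(-5\right)\right) = 24 \cdot 805 = 19320$)
$L w + u = 9 \cdot 19320 - 22 = 173880 - 22 = 173858$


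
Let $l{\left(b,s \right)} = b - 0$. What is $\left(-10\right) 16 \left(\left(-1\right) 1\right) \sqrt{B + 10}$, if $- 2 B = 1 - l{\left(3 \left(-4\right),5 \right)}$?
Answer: $80 \sqrt{14} \approx 299.33$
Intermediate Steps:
$l{\left(b,s \right)} = b$ ($l{\left(b,s \right)} = b + 0 = b$)
$B = - \frac{13}{2}$ ($B = - \frac{1 - 3 \left(-4\right)}{2} = - \frac{1 - -12}{2} = - \frac{1 + 12}{2} = \left(- \frac{1}{2}\right) 13 = - \frac{13}{2} \approx -6.5$)
$\left(-10\right) 16 \left(\left(-1\right) 1\right) \sqrt{B + 10} = \left(-10\right) 16 \left(\left(-1\right) 1\right) \sqrt{- \frac{13}{2} + 10} = \left(-160\right) \left(-1\right) \sqrt{\frac{7}{2}} = 160 \frac{\sqrt{14}}{2} = 80 \sqrt{14}$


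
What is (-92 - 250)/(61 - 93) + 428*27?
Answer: 185067/16 ≈ 11567.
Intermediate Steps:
(-92 - 250)/(61 - 93) + 428*27 = -342/(-32) + 11556 = -342*(-1/32) + 11556 = 171/16 + 11556 = 185067/16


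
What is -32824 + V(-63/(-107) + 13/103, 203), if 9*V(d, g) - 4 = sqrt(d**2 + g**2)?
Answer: -295412/9 + sqrt(5005407825569)/99189 ≈ -32801.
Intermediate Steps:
V(d, g) = 4/9 + sqrt(d**2 + g**2)/9
-32824 + V(-63/(-107) + 13/103, 203) = -32824 + (4/9 + sqrt((-63/(-107) + 13/103)**2 + 203**2)/9) = -32824 + (4/9 + sqrt((-63*(-1/107) + 13*(1/103))**2 + 41209)/9) = -32824 + (4/9 + sqrt((63/107 + 13/103)**2 + 41209)/9) = -32824 + (4/9 + sqrt((7880/11021)**2 + 41209)/9) = -32824 + (4/9 + sqrt(62094400/121462441 + 41209)/9) = -32824 + (4/9 + sqrt(5005407825569/121462441)/9) = -32824 + (4/9 + (sqrt(5005407825569)/11021)/9) = -32824 + (4/9 + sqrt(5005407825569)/99189) = -295412/9 + sqrt(5005407825569)/99189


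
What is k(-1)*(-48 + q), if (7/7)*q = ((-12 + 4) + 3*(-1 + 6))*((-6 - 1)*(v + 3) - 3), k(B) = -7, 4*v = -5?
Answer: 4333/4 ≈ 1083.3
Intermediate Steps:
v = -5/4 (v = (1/4)*(-5) = -5/4 ≈ -1.2500)
q = -427/4 (q = ((-12 + 4) + 3*(-1 + 6))*((-6 - 1)*(-5/4 + 3) - 3) = (-8 + 3*5)*(-7*7/4 - 3) = (-8 + 15)*(-49/4 - 3) = 7*(-61/4) = -427/4 ≈ -106.75)
k(-1)*(-48 + q) = -7*(-48 - 427/4) = -7*(-619/4) = 4333/4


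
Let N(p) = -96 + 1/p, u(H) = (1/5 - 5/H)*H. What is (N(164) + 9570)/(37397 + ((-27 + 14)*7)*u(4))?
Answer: 7768685/30978944 ≈ 0.25077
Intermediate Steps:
u(H) = H*(1/5 - 5/H) (u(H) = (1*(1/5) - 5/H)*H = (1/5 - 5/H)*H = H*(1/5 - 5/H))
(N(164) + 9570)/(37397 + ((-27 + 14)*7)*u(4)) = ((-96 + 1/164) + 9570)/(37397 + ((-27 + 14)*7)*(-5 + (1/5)*4)) = ((-96 + 1/164) + 9570)/(37397 + (-13*7)*(-5 + 4/5)) = (-15743/164 + 9570)/(37397 - 91*(-21/5)) = 1553737/(164*(37397 + 1911/5)) = 1553737/(164*(188896/5)) = (1553737/164)*(5/188896) = 7768685/30978944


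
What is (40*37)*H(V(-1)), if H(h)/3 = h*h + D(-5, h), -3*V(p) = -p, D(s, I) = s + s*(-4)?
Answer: 201280/3 ≈ 67093.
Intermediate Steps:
D(s, I) = -3*s (D(s, I) = s - 4*s = -3*s)
V(p) = p/3 (V(p) = -(-1)*p/3 = p/3)
H(h) = 45 + 3*h**2 (H(h) = 3*(h*h - 3*(-5)) = 3*(h**2 + 15) = 3*(15 + h**2) = 45 + 3*h**2)
(40*37)*H(V(-1)) = (40*37)*(45 + 3*((1/3)*(-1))**2) = 1480*(45 + 3*(-1/3)**2) = 1480*(45 + 3*(1/9)) = 1480*(45 + 1/3) = 1480*(136/3) = 201280/3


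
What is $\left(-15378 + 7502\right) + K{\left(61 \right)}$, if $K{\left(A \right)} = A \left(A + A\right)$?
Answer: $-434$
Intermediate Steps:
$K{\left(A \right)} = 2 A^{2}$ ($K{\left(A \right)} = A 2 A = 2 A^{2}$)
$\left(-15378 + 7502\right) + K{\left(61 \right)} = \left(-15378 + 7502\right) + 2 \cdot 61^{2} = -7876 + 2 \cdot 3721 = -7876 + 7442 = -434$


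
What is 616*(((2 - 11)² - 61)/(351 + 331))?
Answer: 560/31 ≈ 18.065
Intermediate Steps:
616*(((2 - 11)² - 61)/(351 + 331)) = 616*(((-9)² - 61)/682) = 616*((81 - 61)*(1/682)) = 616*(20*(1/682)) = 616*(10/341) = 560/31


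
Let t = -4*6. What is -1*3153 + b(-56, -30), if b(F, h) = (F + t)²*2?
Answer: 9647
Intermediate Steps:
t = -24
b(F, h) = 2*(-24 + F)² (b(F, h) = (F - 24)²*2 = (-24 + F)²*2 = 2*(-24 + F)²)
-1*3153 + b(-56, -30) = -1*3153 + 2*(-24 - 56)² = -3153 + 2*(-80)² = -3153 + 2*6400 = -3153 + 12800 = 9647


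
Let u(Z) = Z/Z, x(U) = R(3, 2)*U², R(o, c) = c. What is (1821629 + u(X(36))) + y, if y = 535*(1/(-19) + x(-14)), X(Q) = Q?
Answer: 38595115/19 ≈ 2.0313e+6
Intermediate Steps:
x(U) = 2*U²
u(Z) = 1
y = 3984145/19 (y = 535*(1/(-19) + 2*(-14)²) = 535*(-1/19 + 2*196) = 535*(-1/19 + 392) = 535*(7447/19) = 3984145/19 ≈ 2.0969e+5)
(1821629 + u(X(36))) + y = (1821629 + 1) + 3984145/19 = 1821630 + 3984145/19 = 38595115/19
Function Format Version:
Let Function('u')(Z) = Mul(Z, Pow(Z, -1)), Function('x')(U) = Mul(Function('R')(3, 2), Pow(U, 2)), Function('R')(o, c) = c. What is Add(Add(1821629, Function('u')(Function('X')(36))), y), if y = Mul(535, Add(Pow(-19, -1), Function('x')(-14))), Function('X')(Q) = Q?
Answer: Rational(38595115, 19) ≈ 2.0313e+6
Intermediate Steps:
Function('x')(U) = Mul(2, Pow(U, 2))
Function('u')(Z) = 1
y = Rational(3984145, 19) (y = Mul(535, Add(Pow(-19, -1), Mul(2, Pow(-14, 2)))) = Mul(535, Add(Rational(-1, 19), Mul(2, 196))) = Mul(535, Add(Rational(-1, 19), 392)) = Mul(535, Rational(7447, 19)) = Rational(3984145, 19) ≈ 2.0969e+5)
Add(Add(1821629, Function('u')(Function('X')(36))), y) = Add(Add(1821629, 1), Rational(3984145, 19)) = Add(1821630, Rational(3984145, 19)) = Rational(38595115, 19)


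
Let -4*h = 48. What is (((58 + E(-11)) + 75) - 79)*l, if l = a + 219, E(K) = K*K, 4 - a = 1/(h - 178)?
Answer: 1482985/38 ≈ 39026.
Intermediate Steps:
h = -12 (h = -1/4*48 = -12)
a = 761/190 (a = 4 - 1/(-12 - 178) = 4 - 1/(-190) = 4 - 1*(-1/190) = 4 + 1/190 = 761/190 ≈ 4.0053)
E(K) = K**2
l = 42371/190 (l = 761/190 + 219 = 42371/190 ≈ 223.01)
(((58 + E(-11)) + 75) - 79)*l = (((58 + (-11)**2) + 75) - 79)*(42371/190) = (((58 + 121) + 75) - 79)*(42371/190) = ((179 + 75) - 79)*(42371/190) = (254 - 79)*(42371/190) = 175*(42371/190) = 1482985/38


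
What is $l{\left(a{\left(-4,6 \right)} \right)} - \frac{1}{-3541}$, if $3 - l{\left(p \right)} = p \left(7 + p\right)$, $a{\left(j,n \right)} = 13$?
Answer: $- \frac{910036}{3541} \approx -257.0$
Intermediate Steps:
$l{\left(p \right)} = 3 - p \left(7 + p\right)$
$l{\left(a{\left(-4,6 \right)} \right)} - \frac{1}{-3541} = \left(3 - 13^{2} - 91\right) - \frac{1}{-3541} = \left(3 - 169 - 91\right) - - \frac{1}{3541} = \left(3 - 169 - 91\right) + \frac{1}{3541} = -257 + \frac{1}{3541} = - \frac{910036}{3541}$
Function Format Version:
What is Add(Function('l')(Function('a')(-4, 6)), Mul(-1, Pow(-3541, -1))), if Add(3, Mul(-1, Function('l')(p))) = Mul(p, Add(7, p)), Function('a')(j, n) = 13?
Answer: Rational(-910036, 3541) ≈ -257.00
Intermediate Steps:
Function('l')(p) = Add(3, Mul(-1, p, Add(7, p))) (Function('l')(p) = Add(3, Mul(-1, Mul(p, Add(7, p)))) = Add(3, Mul(-1, p, Add(7, p))))
Add(Function('l')(Function('a')(-4, 6)), Mul(-1, Pow(-3541, -1))) = Add(Add(3, Mul(-1, Pow(13, 2)), Mul(-7, 13)), Mul(-1, Pow(-3541, -1))) = Add(Add(3, Mul(-1, 169), -91), Mul(-1, Rational(-1, 3541))) = Add(Add(3, -169, -91), Rational(1, 3541)) = Add(-257, Rational(1, 3541)) = Rational(-910036, 3541)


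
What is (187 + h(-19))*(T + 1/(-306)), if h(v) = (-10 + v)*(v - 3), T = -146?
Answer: -12286175/102 ≈ -1.2045e+5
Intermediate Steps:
h(v) = (-10 + v)*(-3 + v)
(187 + h(-19))*(T + 1/(-306)) = (187 + (30 + (-19)² - 13*(-19)))*(-146 + 1/(-306)) = (187 + (30 + 361 + 247))*(-146 - 1/306) = (187 + 638)*(-44677/306) = 825*(-44677/306) = -12286175/102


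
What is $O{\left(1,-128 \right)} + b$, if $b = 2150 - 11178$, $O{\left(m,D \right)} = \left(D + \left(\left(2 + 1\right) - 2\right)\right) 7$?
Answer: $-9917$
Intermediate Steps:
$O{\left(m,D \right)} = 7 + 7 D$ ($O{\left(m,D \right)} = \left(D + \left(3 - 2\right)\right) 7 = \left(D + 1\right) 7 = \left(1 + D\right) 7 = 7 + 7 D$)
$b = -9028$ ($b = 2150 - 11178 = -9028$)
$O{\left(1,-128 \right)} + b = \left(7 + 7 \left(-128\right)\right) - 9028 = \left(7 - 896\right) - 9028 = -889 - 9028 = -9917$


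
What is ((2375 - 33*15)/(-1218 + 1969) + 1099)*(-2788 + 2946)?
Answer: 130702182/751 ≈ 1.7404e+5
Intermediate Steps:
((2375 - 33*15)/(-1218 + 1969) + 1099)*(-2788 + 2946) = ((2375 - 1*495)/751 + 1099)*158 = ((2375 - 495)*(1/751) + 1099)*158 = (1880*(1/751) + 1099)*158 = (1880/751 + 1099)*158 = (827229/751)*158 = 130702182/751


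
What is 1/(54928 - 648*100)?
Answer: -1/9872 ≈ -0.00010130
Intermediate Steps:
1/(54928 - 648*100) = 1/(54928 - 64800) = 1/(-9872) = -1/9872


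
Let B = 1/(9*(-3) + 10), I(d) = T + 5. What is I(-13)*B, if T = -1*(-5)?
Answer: -10/17 ≈ -0.58823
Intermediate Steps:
T = 5
I(d) = 10 (I(d) = 5 + 5 = 10)
B = -1/17 (B = 1/(-27 + 10) = 1/(-17) = -1/17 ≈ -0.058824)
I(-13)*B = 10*(-1/17) = -10/17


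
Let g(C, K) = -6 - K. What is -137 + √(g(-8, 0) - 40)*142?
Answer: -137 + 142*I*√46 ≈ -137.0 + 963.09*I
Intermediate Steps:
-137 + √(g(-8, 0) - 40)*142 = -137 + √((-6 - 1*0) - 40)*142 = -137 + √((-6 + 0) - 40)*142 = -137 + √(-6 - 40)*142 = -137 + √(-46)*142 = -137 + (I*√46)*142 = -137 + 142*I*√46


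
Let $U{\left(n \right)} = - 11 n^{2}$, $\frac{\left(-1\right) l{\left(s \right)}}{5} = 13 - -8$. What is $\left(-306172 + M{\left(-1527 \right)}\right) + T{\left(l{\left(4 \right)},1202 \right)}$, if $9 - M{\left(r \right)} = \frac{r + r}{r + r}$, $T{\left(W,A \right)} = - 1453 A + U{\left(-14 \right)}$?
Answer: $-2054826$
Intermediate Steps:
$l{\left(s \right)} = -105$ ($l{\left(s \right)} = - 5 \left(13 - -8\right) = - 5 \left(13 + 8\right) = \left(-5\right) 21 = -105$)
$T{\left(W,A \right)} = -2156 - 1453 A$ ($T{\left(W,A \right)} = - 1453 A - 11 \left(-14\right)^{2} = - 1453 A - 2156 = -2156 - 1453 A$)
$M{\left(r \right)} = 8$ ($M{\left(r \right)} = 9 - \frac{r + r}{r + r} = 9 - \frac{2 r}{2 r} = 9 - 2 r \frac{1}{2 r} = 9 - 1 = 8$)
$\left(-306172 + M{\left(-1527 \right)}\right) + T{\left(l{\left(4 \right)},1202 \right)} = \left(-306172 + 8\right) - 1748662 = -306164 - 1748662 = -2054826$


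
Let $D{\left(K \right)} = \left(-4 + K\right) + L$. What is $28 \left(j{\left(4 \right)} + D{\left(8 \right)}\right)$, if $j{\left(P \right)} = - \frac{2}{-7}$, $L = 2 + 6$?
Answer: $344$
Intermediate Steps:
$L = 8$
$j{\left(P \right)} = \frac{2}{7}$ ($j{\left(P \right)} = \left(-2\right) \left(- \frac{1}{7}\right) = \frac{2}{7}$)
$D{\left(K \right)} = 4 + K$ ($D{\left(K \right)} = \left(-4 + K\right) + 8 = 4 + K$)
$28 \left(j{\left(4 \right)} + D{\left(8 \right)}\right) = 28 \left(\frac{2}{7} + \left(4 + 8\right)\right) = 28 \left(\frac{2}{7} + 12\right) = 28 \cdot \frac{86}{7} = 344$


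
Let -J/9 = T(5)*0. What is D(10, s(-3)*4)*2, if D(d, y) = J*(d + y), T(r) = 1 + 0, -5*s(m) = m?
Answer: 0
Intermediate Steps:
s(m) = -m/5
T(r) = 1
J = 0 (J = -9*0 = 0)
D(d, y) = 0 (D(d, y) = 0*(d + y) = 0)
D(10, s(-3)*4)*2 = 0*2 = 0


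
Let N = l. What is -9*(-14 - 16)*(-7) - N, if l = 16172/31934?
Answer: -30185716/15967 ≈ -1890.5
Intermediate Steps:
l = 8086/15967 (l = 16172*(1/31934) = 8086/15967 ≈ 0.50642)
N = 8086/15967 ≈ 0.50642
-9*(-14 - 16)*(-7) - N = -9*(-14 - 16)*(-7) - 1*8086/15967 = -9*(-30)*(-7) - 8086/15967 = 270*(-7) - 8086/15967 = -1890 - 8086/15967 = -30185716/15967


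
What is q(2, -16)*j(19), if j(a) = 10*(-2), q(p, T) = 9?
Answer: -180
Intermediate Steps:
j(a) = -20
q(2, -16)*j(19) = 9*(-20) = -180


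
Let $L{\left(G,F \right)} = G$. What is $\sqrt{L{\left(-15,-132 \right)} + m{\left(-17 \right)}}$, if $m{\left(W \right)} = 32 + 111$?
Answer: $8 \sqrt{2} \approx 11.314$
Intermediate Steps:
$m{\left(W \right)} = 143$
$\sqrt{L{\left(-15,-132 \right)} + m{\left(-17 \right)}} = \sqrt{-15 + 143} = \sqrt{128} = 8 \sqrt{2}$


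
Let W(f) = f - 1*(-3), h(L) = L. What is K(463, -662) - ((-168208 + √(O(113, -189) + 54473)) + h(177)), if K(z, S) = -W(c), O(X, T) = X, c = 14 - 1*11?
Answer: 168025 - 7*√1114 ≈ 1.6779e+5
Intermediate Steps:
c = 3 (c = 14 - 11 = 3)
W(f) = 3 + f (W(f) = f + 3 = 3 + f)
K(z, S) = -6 (K(z, S) = -(3 + 3) = -1*6 = -6)
K(463, -662) - ((-168208 + √(O(113, -189) + 54473)) + h(177)) = -6 - ((-168208 + √(113 + 54473)) + 177) = -6 - ((-168208 + √54586) + 177) = -6 - ((-168208 + 7*√1114) + 177) = -6 - (-168031 + 7*√1114) = -6 + (168031 - 7*√1114) = 168025 - 7*√1114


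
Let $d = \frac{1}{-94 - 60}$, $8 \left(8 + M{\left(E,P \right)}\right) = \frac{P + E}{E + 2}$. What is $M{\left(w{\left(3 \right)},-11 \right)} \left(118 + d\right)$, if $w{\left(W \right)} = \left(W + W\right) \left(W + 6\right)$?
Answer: $- \frac{64343511}{68992} \approx -932.62$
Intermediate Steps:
$w{\left(W \right)} = 2 W \left(6 + W\right)$
$M{\left(E,P \right)} = -8 + \frac{E + P}{8 \left(2 + E\right)}$ ($M{\left(E,P \right)} = -8 + \frac{\left(P + E\right) \frac{1}{E + 2}}{8} = -8 + \frac{\left(E + P\right) \frac{1}{2 + E}}{8} = -8 + \frac{\frac{1}{2 + E} \left(E + P\right)}{8} = -8 + \frac{E + P}{8 \left(2 + E\right)}$)
$d = - \frac{1}{154}$ ($d = \frac{1}{-154} = - \frac{1}{154} \approx -0.0064935$)
$M{\left(w{\left(3 \right)},-11 \right)} \left(118 + d\right) = \frac{-128 - 11 - 63 \cdot 2 \cdot 3 \left(6 + 3\right)}{8 \left(2 + 2 \cdot 3 \left(6 + 3\right)\right)} \left(118 - \frac{1}{154}\right) = \frac{-128 - 11 - 63 \cdot 2 \cdot 3 \cdot 9}{8 \left(2 + 2 \cdot 3 \cdot 9\right)} \frac{18171}{154} = \frac{-128 - 11 - 3402}{8 \left(2 + 54\right)} \frac{18171}{154} = \frac{-128 - 11 - 3402}{8 \cdot 56} \cdot \frac{18171}{154} = \frac{1}{8} \cdot \frac{1}{56} \left(-3541\right) \frac{18171}{154} = \left(- \frac{3541}{448}\right) \frac{18171}{154} = - \frac{64343511}{68992}$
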